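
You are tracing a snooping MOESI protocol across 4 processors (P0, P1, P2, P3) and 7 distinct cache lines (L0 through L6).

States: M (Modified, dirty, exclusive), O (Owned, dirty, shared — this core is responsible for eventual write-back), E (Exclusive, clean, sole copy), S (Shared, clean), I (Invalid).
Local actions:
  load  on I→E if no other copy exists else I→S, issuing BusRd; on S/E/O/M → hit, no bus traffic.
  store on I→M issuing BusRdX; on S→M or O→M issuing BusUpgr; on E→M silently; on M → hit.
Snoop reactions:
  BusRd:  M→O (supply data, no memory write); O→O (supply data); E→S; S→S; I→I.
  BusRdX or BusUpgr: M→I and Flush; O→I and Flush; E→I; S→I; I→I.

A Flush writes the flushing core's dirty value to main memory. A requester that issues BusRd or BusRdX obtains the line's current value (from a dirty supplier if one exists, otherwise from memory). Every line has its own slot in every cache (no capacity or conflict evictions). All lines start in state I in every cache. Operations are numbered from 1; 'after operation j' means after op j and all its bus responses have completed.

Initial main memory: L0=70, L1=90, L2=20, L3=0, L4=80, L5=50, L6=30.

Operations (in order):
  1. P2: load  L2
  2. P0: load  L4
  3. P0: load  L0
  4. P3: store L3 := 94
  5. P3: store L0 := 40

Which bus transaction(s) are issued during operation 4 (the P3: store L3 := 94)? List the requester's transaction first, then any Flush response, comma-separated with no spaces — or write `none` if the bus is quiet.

bus = BusRdX

step 1: P2: load  L2  ⟶  IIEI  (L2)  txn=BusRd  M[L2]=20
step 2: P0: load  L4  ⟶  EIII  (L4)  txn=BusRd  M[L4]=80
step 3: P0: load  L0  ⟶  EIII  (L0)  txn=BusRd  M[L0]=70
step 4: P3: store L3 := 94  ⟶  IIIM  (L3)  txn=BusRdX  M[L3]=0
step 5: P3: store L0 := 40  ⟶  IIIM  (L0)  txn=BusRdX  M[L0]=70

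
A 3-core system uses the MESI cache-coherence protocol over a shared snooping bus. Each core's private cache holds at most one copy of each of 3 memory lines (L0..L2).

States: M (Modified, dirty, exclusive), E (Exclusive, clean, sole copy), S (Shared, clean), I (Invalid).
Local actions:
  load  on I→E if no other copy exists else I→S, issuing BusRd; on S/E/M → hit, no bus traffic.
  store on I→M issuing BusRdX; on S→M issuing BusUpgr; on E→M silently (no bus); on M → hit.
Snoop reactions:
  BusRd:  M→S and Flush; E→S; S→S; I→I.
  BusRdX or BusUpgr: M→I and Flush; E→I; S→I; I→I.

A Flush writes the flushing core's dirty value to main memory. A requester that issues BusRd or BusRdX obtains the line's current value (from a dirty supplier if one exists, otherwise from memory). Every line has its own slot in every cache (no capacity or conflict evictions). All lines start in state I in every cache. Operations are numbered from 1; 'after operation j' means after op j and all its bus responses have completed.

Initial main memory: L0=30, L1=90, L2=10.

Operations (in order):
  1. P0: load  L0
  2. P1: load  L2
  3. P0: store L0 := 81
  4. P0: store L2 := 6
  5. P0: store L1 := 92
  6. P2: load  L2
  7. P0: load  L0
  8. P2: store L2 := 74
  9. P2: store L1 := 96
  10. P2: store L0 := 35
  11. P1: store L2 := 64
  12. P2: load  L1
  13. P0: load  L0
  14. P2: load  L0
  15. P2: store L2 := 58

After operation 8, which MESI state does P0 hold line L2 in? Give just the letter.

  op1 P0: load  L0 → E/I/I on L0; bus BusRd; mem=30
  op2 P1: load  L2 → I/E/I on L2; bus BusRd; mem=10
  op3 P0: store L0 := 81 → M/I/I on L0; bus (none); mem=30
  op4 P0: store L2 := 6 → M/I/I on L2; bus BusRdX; mem=10
  op5 P0: store L1 := 92 → M/I/I on L1; bus BusRdX; mem=90
  op6 P2: load  L2 → S/I/S on L2; bus BusRd Flush; mem=6
  op7 P0: load  L0 → M/I/I on L0; bus (none); mem=30
  op8 P2: store L2 := 74 → I/I/M on L2; bus BusUpgr; mem=6
  op9 P2: store L1 := 96 → I/I/M on L1; bus BusRdX Flush; mem=92
  op10 P2: store L0 := 35 → I/I/M on L0; bus BusRdX Flush; mem=81
  op11 P1: store L2 := 64 → I/M/I on L2; bus BusRdX Flush; mem=74
  op12 P2: load  L1 → I/I/M on L1; bus (none); mem=92
  op13 P0: load  L0 → S/I/S on L0; bus BusRd Flush; mem=35
  op14 P2: load  L0 → S/I/S on L0; bus (none); mem=35
  op15 P2: store L2 := 58 → I/I/M on L2; bus BusRdX Flush; mem=64

state = I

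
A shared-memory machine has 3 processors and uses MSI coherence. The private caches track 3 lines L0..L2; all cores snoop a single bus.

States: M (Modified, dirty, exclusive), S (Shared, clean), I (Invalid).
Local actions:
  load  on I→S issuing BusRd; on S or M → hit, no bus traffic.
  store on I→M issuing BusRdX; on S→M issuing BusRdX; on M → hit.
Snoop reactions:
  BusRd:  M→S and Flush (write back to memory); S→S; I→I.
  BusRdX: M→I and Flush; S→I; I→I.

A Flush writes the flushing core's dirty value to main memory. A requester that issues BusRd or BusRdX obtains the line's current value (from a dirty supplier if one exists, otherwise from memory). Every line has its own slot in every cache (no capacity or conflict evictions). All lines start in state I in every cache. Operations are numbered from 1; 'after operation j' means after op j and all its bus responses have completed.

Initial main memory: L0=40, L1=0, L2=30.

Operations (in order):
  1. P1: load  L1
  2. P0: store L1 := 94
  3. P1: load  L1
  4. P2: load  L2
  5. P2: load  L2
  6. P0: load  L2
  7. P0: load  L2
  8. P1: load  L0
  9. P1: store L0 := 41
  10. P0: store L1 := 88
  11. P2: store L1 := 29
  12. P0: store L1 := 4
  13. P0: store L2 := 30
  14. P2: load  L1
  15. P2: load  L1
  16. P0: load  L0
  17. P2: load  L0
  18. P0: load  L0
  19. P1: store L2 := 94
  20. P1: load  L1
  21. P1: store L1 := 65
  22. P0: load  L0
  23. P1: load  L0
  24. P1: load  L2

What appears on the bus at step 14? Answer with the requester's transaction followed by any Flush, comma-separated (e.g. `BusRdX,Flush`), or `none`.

1. P1: load  L1  bus=[BusRd]  L1: P0=I P1=S P2=I  mem[L1]=0
2. P0: store L1 := 94  bus=[BusRdX]  L1: P0=M P1=I P2=I  mem[L1]=0
3. P1: load  L1  bus=[BusRd,Flush]  L1: P0=S P1=S P2=I  mem[L1]=94
4. P2: load  L2  bus=[BusRd]  L2: P0=I P1=I P2=S  mem[L2]=30
5. P2: load  L2  bus=[-]  L2: P0=I P1=I P2=S  mem[L2]=30
6. P0: load  L2  bus=[BusRd]  L2: P0=S P1=I P2=S  mem[L2]=30
7. P0: load  L2  bus=[-]  L2: P0=S P1=I P2=S  mem[L2]=30
8. P1: load  L0  bus=[BusRd]  L0: P0=I P1=S P2=I  mem[L0]=40
9. P1: store L0 := 41  bus=[BusRdX]  L0: P0=I P1=M P2=I  mem[L0]=40
10. P0: store L1 := 88  bus=[BusRdX]  L1: P0=M P1=I P2=I  mem[L1]=94
11. P2: store L1 := 29  bus=[BusRdX,Flush]  L1: P0=I P1=I P2=M  mem[L1]=88
12. P0: store L1 := 4  bus=[BusRdX,Flush]  L1: P0=M P1=I P2=I  mem[L1]=29
13. P0: store L2 := 30  bus=[BusRdX]  L2: P0=M P1=I P2=I  mem[L2]=30
14. P2: load  L1  bus=[BusRd,Flush]  L1: P0=S P1=I P2=S  mem[L1]=4
15. P2: load  L1  bus=[-]  L1: P0=S P1=I P2=S  mem[L1]=4
16. P0: load  L0  bus=[BusRd,Flush]  L0: P0=S P1=S P2=I  mem[L0]=41
17. P2: load  L0  bus=[BusRd]  L0: P0=S P1=S P2=S  mem[L0]=41
18. P0: load  L0  bus=[-]  L0: P0=S P1=S P2=S  mem[L0]=41
19. P1: store L2 := 94  bus=[BusRdX,Flush]  L2: P0=I P1=M P2=I  mem[L2]=30
20. P1: load  L1  bus=[BusRd]  L1: P0=S P1=S P2=S  mem[L1]=4
21. P1: store L1 := 65  bus=[BusRdX]  L1: P0=I P1=M P2=I  mem[L1]=4
22. P0: load  L0  bus=[-]  L0: P0=S P1=S P2=S  mem[L0]=41
23. P1: load  L0  bus=[-]  L0: P0=S P1=S P2=S  mem[L0]=41
24. P1: load  L2  bus=[-]  L2: P0=I P1=M P2=I  mem[L2]=30

bus = BusRd,Flush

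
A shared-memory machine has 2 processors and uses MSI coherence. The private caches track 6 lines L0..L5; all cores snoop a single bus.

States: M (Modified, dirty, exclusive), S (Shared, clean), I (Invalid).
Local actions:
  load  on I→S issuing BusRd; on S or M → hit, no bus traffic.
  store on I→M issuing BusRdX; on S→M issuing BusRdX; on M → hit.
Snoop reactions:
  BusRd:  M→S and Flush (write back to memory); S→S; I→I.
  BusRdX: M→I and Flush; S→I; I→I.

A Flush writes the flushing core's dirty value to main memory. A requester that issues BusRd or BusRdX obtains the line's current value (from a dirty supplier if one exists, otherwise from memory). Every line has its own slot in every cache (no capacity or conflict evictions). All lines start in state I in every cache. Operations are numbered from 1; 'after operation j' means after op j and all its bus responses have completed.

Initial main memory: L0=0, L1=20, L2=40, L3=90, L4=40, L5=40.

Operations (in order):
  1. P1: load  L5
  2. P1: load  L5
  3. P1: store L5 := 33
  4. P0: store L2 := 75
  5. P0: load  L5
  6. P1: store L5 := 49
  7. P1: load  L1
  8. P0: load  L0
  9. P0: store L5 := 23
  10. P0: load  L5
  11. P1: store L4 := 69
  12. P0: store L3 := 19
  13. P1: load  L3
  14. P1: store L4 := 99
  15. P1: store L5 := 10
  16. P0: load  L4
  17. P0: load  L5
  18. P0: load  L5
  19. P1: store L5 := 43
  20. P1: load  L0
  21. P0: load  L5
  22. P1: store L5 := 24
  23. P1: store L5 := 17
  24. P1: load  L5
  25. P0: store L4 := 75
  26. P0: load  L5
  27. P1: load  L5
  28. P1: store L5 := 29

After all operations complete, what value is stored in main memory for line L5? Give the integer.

step 1: P1: load  L5  ⟶  IS  (L5)  txn=BusRd  M[L5]=40
step 2: P1: load  L5  ⟶  IS  (L5)  txn=∅  M[L5]=40
step 3: P1: store L5 := 33  ⟶  IM  (L5)  txn=BusRdX  M[L5]=40
step 4: P0: store L2 := 75  ⟶  MI  (L2)  txn=BusRdX  M[L2]=40
step 5: P0: load  L5  ⟶  SS  (L5)  txn=BusRd+Flush  M[L5]=33
step 6: P1: store L5 := 49  ⟶  IM  (L5)  txn=BusRdX  M[L5]=33
step 7: P1: load  L1  ⟶  IS  (L1)  txn=BusRd  M[L1]=20
step 8: P0: load  L0  ⟶  SI  (L0)  txn=BusRd  M[L0]=0
step 9: P0: store L5 := 23  ⟶  MI  (L5)  txn=BusRdX+Flush  M[L5]=49
step 10: P0: load  L5  ⟶  MI  (L5)  txn=∅  M[L5]=49
step 11: P1: store L4 := 69  ⟶  IM  (L4)  txn=BusRdX  M[L4]=40
step 12: P0: store L3 := 19  ⟶  MI  (L3)  txn=BusRdX  M[L3]=90
step 13: P1: load  L3  ⟶  SS  (L3)  txn=BusRd+Flush  M[L3]=19
step 14: P1: store L4 := 99  ⟶  IM  (L4)  txn=∅  M[L4]=40
step 15: P1: store L5 := 10  ⟶  IM  (L5)  txn=BusRdX+Flush  M[L5]=23
step 16: P0: load  L4  ⟶  SS  (L4)  txn=BusRd+Flush  M[L4]=99
step 17: P0: load  L5  ⟶  SS  (L5)  txn=BusRd+Flush  M[L5]=10
step 18: P0: load  L5  ⟶  SS  (L5)  txn=∅  M[L5]=10
step 19: P1: store L5 := 43  ⟶  IM  (L5)  txn=BusRdX  M[L5]=10
step 20: P1: load  L0  ⟶  SS  (L0)  txn=BusRd  M[L0]=0
step 21: P0: load  L5  ⟶  SS  (L5)  txn=BusRd+Flush  M[L5]=43
step 22: P1: store L5 := 24  ⟶  IM  (L5)  txn=BusRdX  M[L5]=43
step 23: P1: store L5 := 17  ⟶  IM  (L5)  txn=∅  M[L5]=43
step 24: P1: load  L5  ⟶  IM  (L5)  txn=∅  M[L5]=43
step 25: P0: store L4 := 75  ⟶  MI  (L4)  txn=BusRdX  M[L4]=99
step 26: P0: load  L5  ⟶  SS  (L5)  txn=BusRd+Flush  M[L5]=17
step 27: P1: load  L5  ⟶  SS  (L5)  txn=∅  M[L5]=17
step 28: P1: store L5 := 29  ⟶  IM  (L5)  txn=BusRdX  M[L5]=17

memory[L5] = 17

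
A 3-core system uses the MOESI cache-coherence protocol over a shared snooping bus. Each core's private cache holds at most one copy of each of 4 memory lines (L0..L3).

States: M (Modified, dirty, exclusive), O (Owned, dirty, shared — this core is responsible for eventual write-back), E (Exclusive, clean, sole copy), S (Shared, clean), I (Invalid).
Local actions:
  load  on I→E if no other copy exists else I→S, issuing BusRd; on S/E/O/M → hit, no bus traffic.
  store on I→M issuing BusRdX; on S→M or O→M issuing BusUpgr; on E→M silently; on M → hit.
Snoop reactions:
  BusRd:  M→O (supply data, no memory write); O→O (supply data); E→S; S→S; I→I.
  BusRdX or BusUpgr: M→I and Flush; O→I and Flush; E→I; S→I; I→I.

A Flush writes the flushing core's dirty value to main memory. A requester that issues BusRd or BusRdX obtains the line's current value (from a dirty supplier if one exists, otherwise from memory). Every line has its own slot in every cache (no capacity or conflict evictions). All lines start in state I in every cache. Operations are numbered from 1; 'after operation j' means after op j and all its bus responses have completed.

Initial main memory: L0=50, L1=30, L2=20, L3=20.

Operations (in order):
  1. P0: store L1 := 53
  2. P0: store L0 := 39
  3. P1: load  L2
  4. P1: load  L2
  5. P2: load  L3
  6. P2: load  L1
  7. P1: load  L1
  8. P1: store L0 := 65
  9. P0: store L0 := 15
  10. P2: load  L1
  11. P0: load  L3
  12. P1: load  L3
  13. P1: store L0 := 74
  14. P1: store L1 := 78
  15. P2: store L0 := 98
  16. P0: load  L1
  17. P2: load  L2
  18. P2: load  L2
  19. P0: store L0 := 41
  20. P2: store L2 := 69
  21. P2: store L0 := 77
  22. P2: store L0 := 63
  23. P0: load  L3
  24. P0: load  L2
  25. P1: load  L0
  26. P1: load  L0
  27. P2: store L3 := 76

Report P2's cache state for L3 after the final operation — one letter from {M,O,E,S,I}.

state = M

step 1: P0: store L1 := 53  ⟶  MII  (L1)  txn=BusRdX  M[L1]=30
step 2: P0: store L0 := 39  ⟶  MII  (L0)  txn=BusRdX  M[L0]=50
step 3: P1: load  L2  ⟶  IEI  (L2)  txn=BusRd  M[L2]=20
step 4: P1: load  L2  ⟶  IEI  (L2)  txn=∅  M[L2]=20
step 5: P2: load  L3  ⟶  IIE  (L3)  txn=BusRd  M[L3]=20
step 6: P2: load  L1  ⟶  OIS  (L1)  txn=BusRd  M[L1]=30
step 7: P1: load  L1  ⟶  OSS  (L1)  txn=BusRd  M[L1]=30
step 8: P1: store L0 := 65  ⟶  IMI  (L0)  txn=BusRdX+Flush  M[L0]=39
step 9: P0: store L0 := 15  ⟶  MII  (L0)  txn=BusRdX+Flush  M[L0]=65
step 10: P2: load  L1  ⟶  OSS  (L1)  txn=∅  M[L1]=30
step 11: P0: load  L3  ⟶  SIS  (L3)  txn=BusRd  M[L3]=20
step 12: P1: load  L3  ⟶  SSS  (L3)  txn=BusRd  M[L3]=20
step 13: P1: store L0 := 74  ⟶  IMI  (L0)  txn=BusRdX+Flush  M[L0]=15
step 14: P1: store L1 := 78  ⟶  IMI  (L1)  txn=BusUpgr+Flush  M[L1]=53
step 15: P2: store L0 := 98  ⟶  IIM  (L0)  txn=BusRdX+Flush  M[L0]=74
step 16: P0: load  L1  ⟶  SOI  (L1)  txn=BusRd  M[L1]=53
step 17: P2: load  L2  ⟶  ISS  (L2)  txn=BusRd  M[L2]=20
step 18: P2: load  L2  ⟶  ISS  (L2)  txn=∅  M[L2]=20
step 19: P0: store L0 := 41  ⟶  MII  (L0)  txn=BusRdX+Flush  M[L0]=98
step 20: P2: store L2 := 69  ⟶  IIM  (L2)  txn=BusUpgr  M[L2]=20
step 21: P2: store L0 := 77  ⟶  IIM  (L0)  txn=BusRdX+Flush  M[L0]=41
step 22: P2: store L0 := 63  ⟶  IIM  (L0)  txn=∅  M[L0]=41
step 23: P0: load  L3  ⟶  SSS  (L3)  txn=∅  M[L3]=20
step 24: P0: load  L2  ⟶  SIO  (L2)  txn=BusRd  M[L2]=20
step 25: P1: load  L0  ⟶  ISO  (L0)  txn=BusRd  M[L0]=41
step 26: P1: load  L0  ⟶  ISO  (L0)  txn=∅  M[L0]=41
step 27: P2: store L3 := 76  ⟶  IIM  (L3)  txn=BusUpgr  M[L3]=20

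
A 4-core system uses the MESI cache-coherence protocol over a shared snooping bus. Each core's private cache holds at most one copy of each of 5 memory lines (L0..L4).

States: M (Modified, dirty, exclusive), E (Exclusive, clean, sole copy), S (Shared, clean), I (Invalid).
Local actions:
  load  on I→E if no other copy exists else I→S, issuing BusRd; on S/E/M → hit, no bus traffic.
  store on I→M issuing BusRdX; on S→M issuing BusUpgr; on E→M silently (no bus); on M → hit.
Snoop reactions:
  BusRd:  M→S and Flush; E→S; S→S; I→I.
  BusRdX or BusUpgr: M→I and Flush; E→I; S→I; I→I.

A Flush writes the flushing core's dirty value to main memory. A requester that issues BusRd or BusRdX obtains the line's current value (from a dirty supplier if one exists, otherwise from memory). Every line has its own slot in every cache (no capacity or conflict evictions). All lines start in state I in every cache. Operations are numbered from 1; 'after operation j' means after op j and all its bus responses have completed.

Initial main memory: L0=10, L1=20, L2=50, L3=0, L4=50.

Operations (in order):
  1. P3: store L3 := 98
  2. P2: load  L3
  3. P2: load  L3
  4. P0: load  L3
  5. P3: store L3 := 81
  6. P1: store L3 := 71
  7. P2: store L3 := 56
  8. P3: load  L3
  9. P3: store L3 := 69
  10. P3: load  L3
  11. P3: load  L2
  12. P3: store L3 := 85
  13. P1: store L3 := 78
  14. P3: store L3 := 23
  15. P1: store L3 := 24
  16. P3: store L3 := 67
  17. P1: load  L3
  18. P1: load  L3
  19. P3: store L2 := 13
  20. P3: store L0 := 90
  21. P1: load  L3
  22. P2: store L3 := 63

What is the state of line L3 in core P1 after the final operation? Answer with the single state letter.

state = I

step 1: P3: store L3 := 98  ⟶  IIIM  (L3)  txn=BusRdX  M[L3]=0
step 2: P2: load  L3  ⟶  IISS  (L3)  txn=BusRd+Flush  M[L3]=98
step 3: P2: load  L3  ⟶  IISS  (L3)  txn=∅  M[L3]=98
step 4: P0: load  L3  ⟶  SISS  (L3)  txn=BusRd  M[L3]=98
step 5: P3: store L3 := 81  ⟶  IIIM  (L3)  txn=BusUpgr  M[L3]=98
step 6: P1: store L3 := 71  ⟶  IMII  (L3)  txn=BusRdX+Flush  M[L3]=81
step 7: P2: store L3 := 56  ⟶  IIMI  (L3)  txn=BusRdX+Flush  M[L3]=71
step 8: P3: load  L3  ⟶  IISS  (L3)  txn=BusRd+Flush  M[L3]=56
step 9: P3: store L3 := 69  ⟶  IIIM  (L3)  txn=BusUpgr  M[L3]=56
step 10: P3: load  L3  ⟶  IIIM  (L3)  txn=∅  M[L3]=56
step 11: P3: load  L2  ⟶  IIIE  (L2)  txn=BusRd  M[L2]=50
step 12: P3: store L3 := 85  ⟶  IIIM  (L3)  txn=∅  M[L3]=56
step 13: P1: store L3 := 78  ⟶  IMII  (L3)  txn=BusRdX+Flush  M[L3]=85
step 14: P3: store L3 := 23  ⟶  IIIM  (L3)  txn=BusRdX+Flush  M[L3]=78
step 15: P1: store L3 := 24  ⟶  IMII  (L3)  txn=BusRdX+Flush  M[L3]=23
step 16: P3: store L3 := 67  ⟶  IIIM  (L3)  txn=BusRdX+Flush  M[L3]=24
step 17: P1: load  L3  ⟶  ISIS  (L3)  txn=BusRd+Flush  M[L3]=67
step 18: P1: load  L3  ⟶  ISIS  (L3)  txn=∅  M[L3]=67
step 19: P3: store L2 := 13  ⟶  IIIM  (L2)  txn=∅  M[L2]=50
step 20: P3: store L0 := 90  ⟶  IIIM  (L0)  txn=BusRdX  M[L0]=10
step 21: P1: load  L3  ⟶  ISIS  (L3)  txn=∅  M[L3]=67
step 22: P2: store L3 := 63  ⟶  IIMI  (L3)  txn=BusRdX  M[L3]=67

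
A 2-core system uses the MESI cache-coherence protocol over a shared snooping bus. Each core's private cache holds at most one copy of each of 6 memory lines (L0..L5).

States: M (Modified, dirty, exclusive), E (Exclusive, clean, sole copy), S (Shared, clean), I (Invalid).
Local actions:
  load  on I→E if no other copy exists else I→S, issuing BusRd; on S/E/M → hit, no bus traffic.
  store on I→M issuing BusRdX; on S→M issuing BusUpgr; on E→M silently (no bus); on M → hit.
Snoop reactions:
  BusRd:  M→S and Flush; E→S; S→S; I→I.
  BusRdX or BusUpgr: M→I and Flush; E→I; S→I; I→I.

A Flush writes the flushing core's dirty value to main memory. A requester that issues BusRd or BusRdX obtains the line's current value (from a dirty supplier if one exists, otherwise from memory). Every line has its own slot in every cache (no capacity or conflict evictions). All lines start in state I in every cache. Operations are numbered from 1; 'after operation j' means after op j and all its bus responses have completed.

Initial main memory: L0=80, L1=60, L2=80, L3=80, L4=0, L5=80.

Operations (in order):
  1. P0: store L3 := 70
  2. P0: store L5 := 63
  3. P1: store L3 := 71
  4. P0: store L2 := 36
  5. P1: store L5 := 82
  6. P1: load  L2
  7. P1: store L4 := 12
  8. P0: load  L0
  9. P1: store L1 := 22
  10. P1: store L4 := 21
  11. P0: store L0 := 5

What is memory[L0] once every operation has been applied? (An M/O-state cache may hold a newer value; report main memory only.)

memory[L0] = 80

  op1 P0: store L3 := 70 → M/I on L3; bus BusRdX; mem=80
  op2 P0: store L5 := 63 → M/I on L5; bus BusRdX; mem=80
  op3 P1: store L3 := 71 → I/M on L3; bus BusRdX Flush; mem=70
  op4 P0: store L2 := 36 → M/I on L2; bus BusRdX; mem=80
  op5 P1: store L5 := 82 → I/M on L5; bus BusRdX Flush; mem=63
  op6 P1: load  L2 → S/S on L2; bus BusRd Flush; mem=36
  op7 P1: store L4 := 12 → I/M on L4; bus BusRdX; mem=0
  op8 P0: load  L0 → E/I on L0; bus BusRd; mem=80
  op9 P1: store L1 := 22 → I/M on L1; bus BusRdX; mem=60
  op10 P1: store L4 := 21 → I/M on L4; bus (none); mem=0
  op11 P0: store L0 := 5 → M/I on L0; bus (none); mem=80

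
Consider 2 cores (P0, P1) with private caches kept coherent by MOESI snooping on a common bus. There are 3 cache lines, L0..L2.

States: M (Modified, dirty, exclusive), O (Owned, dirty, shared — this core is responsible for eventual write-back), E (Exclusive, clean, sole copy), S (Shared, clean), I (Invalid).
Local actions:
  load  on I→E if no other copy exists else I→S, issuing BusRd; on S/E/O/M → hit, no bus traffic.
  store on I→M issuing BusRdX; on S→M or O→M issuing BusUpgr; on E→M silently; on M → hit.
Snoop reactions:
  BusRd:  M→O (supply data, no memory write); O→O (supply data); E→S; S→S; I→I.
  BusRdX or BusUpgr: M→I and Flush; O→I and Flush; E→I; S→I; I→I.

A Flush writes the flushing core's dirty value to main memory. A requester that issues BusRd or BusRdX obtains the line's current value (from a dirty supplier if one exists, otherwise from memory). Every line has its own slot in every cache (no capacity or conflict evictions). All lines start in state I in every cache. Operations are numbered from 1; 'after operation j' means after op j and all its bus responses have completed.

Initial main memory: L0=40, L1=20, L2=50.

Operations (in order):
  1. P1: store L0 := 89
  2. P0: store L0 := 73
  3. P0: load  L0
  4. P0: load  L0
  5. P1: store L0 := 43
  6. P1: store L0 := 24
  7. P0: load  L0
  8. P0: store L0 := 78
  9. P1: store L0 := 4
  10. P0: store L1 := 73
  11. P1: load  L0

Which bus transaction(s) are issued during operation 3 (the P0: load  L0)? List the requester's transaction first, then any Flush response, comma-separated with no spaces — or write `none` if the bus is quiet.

[1] P1: store L0 := 89 | P0:I, P1:M(89) | bus: BusRdX
[2] P0: store L0 := 73 | P0:M(73), P1:I | bus: BusRdX,Flush
[3] P0: load  L0 | P0:M(73), P1:I | bus: none
[4] P0: load  L0 | P0:M(73), P1:I | bus: none
[5] P1: store L0 := 43 | P0:I, P1:M(43) | bus: BusRdX,Flush
[6] P1: store L0 := 24 | P0:I, P1:M(24) | bus: none
[7] P0: load  L0 | P0:S(24), P1:O(24) | bus: BusRd
[8] P0: store L0 := 78 | P0:M(78), P1:I | bus: BusUpgr,Flush
[9] P1: store L0 := 4 | P0:I, P1:M(4) | bus: BusRdX,Flush
[10] P0: store L1 := 73 | P0:M(73), P1:I | bus: BusRdX
[11] P1: load  L0 | P0:I, P1:M(4) | bus: none

bus = none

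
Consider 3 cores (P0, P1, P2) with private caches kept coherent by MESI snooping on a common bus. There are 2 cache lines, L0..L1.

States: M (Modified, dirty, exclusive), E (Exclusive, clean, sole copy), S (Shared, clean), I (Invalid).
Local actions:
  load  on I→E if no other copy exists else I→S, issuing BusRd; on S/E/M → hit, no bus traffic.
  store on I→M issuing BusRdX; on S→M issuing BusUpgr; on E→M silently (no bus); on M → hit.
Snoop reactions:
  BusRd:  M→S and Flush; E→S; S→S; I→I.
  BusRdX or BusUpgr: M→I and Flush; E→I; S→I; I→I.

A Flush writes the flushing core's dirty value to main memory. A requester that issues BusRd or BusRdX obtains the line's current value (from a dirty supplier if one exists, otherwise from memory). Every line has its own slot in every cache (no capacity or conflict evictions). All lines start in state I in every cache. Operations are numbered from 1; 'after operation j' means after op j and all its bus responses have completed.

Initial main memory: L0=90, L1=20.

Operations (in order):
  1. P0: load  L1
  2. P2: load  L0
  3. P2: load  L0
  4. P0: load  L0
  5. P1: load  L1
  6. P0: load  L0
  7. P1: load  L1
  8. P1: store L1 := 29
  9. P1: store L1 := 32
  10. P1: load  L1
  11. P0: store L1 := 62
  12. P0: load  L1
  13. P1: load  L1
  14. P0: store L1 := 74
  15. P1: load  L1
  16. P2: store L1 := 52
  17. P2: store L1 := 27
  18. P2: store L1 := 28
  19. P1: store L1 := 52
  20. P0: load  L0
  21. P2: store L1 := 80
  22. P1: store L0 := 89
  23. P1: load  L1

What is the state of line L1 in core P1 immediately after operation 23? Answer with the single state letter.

  op1 P0: load  L1 → E/I/I on L1; bus BusRd; mem=20
  op2 P2: load  L0 → I/I/E on L0; bus BusRd; mem=90
  op3 P2: load  L0 → I/I/E on L0; bus (none); mem=90
  op4 P0: load  L0 → S/I/S on L0; bus BusRd; mem=90
  op5 P1: load  L1 → S/S/I on L1; bus BusRd; mem=20
  op6 P0: load  L0 → S/I/S on L0; bus (none); mem=90
  op7 P1: load  L1 → S/S/I on L1; bus (none); mem=20
  op8 P1: store L1 := 29 → I/M/I on L1; bus BusUpgr; mem=20
  op9 P1: store L1 := 32 → I/M/I on L1; bus (none); mem=20
  op10 P1: load  L1 → I/M/I on L1; bus (none); mem=20
  op11 P0: store L1 := 62 → M/I/I on L1; bus BusRdX Flush; mem=32
  op12 P0: load  L1 → M/I/I on L1; bus (none); mem=32
  op13 P1: load  L1 → S/S/I on L1; bus BusRd Flush; mem=62
  op14 P0: store L1 := 74 → M/I/I on L1; bus BusUpgr; mem=62
  op15 P1: load  L1 → S/S/I on L1; bus BusRd Flush; mem=74
  op16 P2: store L1 := 52 → I/I/M on L1; bus BusRdX; mem=74
  op17 P2: store L1 := 27 → I/I/M on L1; bus (none); mem=74
  op18 P2: store L1 := 28 → I/I/M on L1; bus (none); mem=74
  op19 P1: store L1 := 52 → I/M/I on L1; bus BusRdX Flush; mem=28
  op20 P0: load  L0 → S/I/S on L0; bus (none); mem=90
  op21 P2: store L1 := 80 → I/I/M on L1; bus BusRdX Flush; mem=52
  op22 P1: store L0 := 89 → I/M/I on L0; bus BusRdX; mem=90
  op23 P1: load  L1 → I/S/S on L1; bus BusRd Flush; mem=80

state = S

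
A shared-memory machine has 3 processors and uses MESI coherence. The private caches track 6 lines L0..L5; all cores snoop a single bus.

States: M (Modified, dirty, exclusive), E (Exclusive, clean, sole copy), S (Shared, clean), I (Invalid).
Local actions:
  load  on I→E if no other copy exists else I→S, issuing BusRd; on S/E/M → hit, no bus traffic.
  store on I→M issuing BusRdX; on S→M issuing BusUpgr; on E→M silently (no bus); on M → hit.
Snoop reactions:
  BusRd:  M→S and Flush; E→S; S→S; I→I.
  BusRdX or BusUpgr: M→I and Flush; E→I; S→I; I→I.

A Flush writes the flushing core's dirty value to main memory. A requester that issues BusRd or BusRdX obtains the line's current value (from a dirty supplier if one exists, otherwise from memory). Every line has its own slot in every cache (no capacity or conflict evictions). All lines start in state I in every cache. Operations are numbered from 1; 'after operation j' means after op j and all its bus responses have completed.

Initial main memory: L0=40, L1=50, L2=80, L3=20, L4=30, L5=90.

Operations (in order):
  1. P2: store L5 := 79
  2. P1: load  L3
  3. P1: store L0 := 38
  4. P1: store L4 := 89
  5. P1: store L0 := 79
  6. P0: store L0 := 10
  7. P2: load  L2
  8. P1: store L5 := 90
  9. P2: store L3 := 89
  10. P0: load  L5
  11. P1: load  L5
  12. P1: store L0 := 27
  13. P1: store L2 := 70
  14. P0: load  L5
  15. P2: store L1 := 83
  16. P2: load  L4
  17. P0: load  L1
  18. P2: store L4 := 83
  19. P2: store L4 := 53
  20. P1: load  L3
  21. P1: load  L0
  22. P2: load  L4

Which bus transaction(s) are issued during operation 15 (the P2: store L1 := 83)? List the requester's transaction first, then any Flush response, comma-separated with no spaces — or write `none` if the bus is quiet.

bus = BusRdX

  op1 P2: store L5 := 79 → I/I/M on L5; bus BusRdX; mem=90
  op2 P1: load  L3 → I/E/I on L3; bus BusRd; mem=20
  op3 P1: store L0 := 38 → I/M/I on L0; bus BusRdX; mem=40
  op4 P1: store L4 := 89 → I/M/I on L4; bus BusRdX; mem=30
  op5 P1: store L0 := 79 → I/M/I on L0; bus (none); mem=40
  op6 P0: store L0 := 10 → M/I/I on L0; bus BusRdX Flush; mem=79
  op7 P2: load  L2 → I/I/E on L2; bus BusRd; mem=80
  op8 P1: store L5 := 90 → I/M/I on L5; bus BusRdX Flush; mem=79
  op9 P2: store L3 := 89 → I/I/M on L3; bus BusRdX; mem=20
  op10 P0: load  L5 → S/S/I on L5; bus BusRd Flush; mem=90
  op11 P1: load  L5 → S/S/I on L5; bus (none); mem=90
  op12 P1: store L0 := 27 → I/M/I on L0; bus BusRdX Flush; mem=10
  op13 P1: store L2 := 70 → I/M/I on L2; bus BusRdX; mem=80
  op14 P0: load  L5 → S/S/I on L5; bus (none); mem=90
  op15 P2: store L1 := 83 → I/I/M on L1; bus BusRdX; mem=50
  op16 P2: load  L4 → I/S/S on L4; bus BusRd Flush; mem=89
  op17 P0: load  L1 → S/I/S on L1; bus BusRd Flush; mem=83
  op18 P2: store L4 := 83 → I/I/M on L4; bus BusUpgr; mem=89
  op19 P2: store L4 := 53 → I/I/M on L4; bus (none); mem=89
  op20 P1: load  L3 → I/S/S on L3; bus BusRd Flush; mem=89
  op21 P1: load  L0 → I/M/I on L0; bus (none); mem=10
  op22 P2: load  L4 → I/I/M on L4; bus (none); mem=89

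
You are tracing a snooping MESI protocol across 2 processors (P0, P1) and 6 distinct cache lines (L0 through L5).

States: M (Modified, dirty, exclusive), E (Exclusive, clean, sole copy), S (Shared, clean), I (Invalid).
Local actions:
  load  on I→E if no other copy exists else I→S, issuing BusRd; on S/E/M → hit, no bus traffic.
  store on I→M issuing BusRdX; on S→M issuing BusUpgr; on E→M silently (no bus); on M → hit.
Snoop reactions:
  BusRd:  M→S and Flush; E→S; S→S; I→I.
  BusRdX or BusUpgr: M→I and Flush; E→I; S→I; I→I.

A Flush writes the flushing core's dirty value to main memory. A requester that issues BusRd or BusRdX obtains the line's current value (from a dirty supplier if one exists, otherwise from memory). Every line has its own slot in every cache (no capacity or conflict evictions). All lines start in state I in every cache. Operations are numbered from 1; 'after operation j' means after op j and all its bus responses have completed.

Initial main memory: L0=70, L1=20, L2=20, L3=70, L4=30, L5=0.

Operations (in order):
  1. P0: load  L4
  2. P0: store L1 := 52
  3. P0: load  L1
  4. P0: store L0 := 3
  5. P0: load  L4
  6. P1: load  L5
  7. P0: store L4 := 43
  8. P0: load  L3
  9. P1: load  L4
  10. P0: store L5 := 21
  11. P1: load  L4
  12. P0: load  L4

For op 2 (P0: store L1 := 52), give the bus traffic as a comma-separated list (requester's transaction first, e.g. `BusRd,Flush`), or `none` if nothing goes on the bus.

1. P0: load  L4  bus=[BusRd]  L4: P0=E P1=I  mem[L4]=30
2. P0: store L1 := 52  bus=[BusRdX]  L1: P0=M P1=I  mem[L1]=20
3. P0: load  L1  bus=[-]  L1: P0=M P1=I  mem[L1]=20
4. P0: store L0 := 3  bus=[BusRdX]  L0: P0=M P1=I  mem[L0]=70
5. P0: load  L4  bus=[-]  L4: P0=E P1=I  mem[L4]=30
6. P1: load  L5  bus=[BusRd]  L5: P0=I P1=E  mem[L5]=0
7. P0: store L4 := 43  bus=[-]  L4: P0=M P1=I  mem[L4]=30
8. P0: load  L3  bus=[BusRd]  L3: P0=E P1=I  mem[L3]=70
9. P1: load  L4  bus=[BusRd,Flush]  L4: P0=S P1=S  mem[L4]=43
10. P0: store L5 := 21  bus=[BusRdX]  L5: P0=M P1=I  mem[L5]=0
11. P1: load  L4  bus=[-]  L4: P0=S P1=S  mem[L4]=43
12. P0: load  L4  bus=[-]  L4: P0=S P1=S  mem[L4]=43

bus = BusRdX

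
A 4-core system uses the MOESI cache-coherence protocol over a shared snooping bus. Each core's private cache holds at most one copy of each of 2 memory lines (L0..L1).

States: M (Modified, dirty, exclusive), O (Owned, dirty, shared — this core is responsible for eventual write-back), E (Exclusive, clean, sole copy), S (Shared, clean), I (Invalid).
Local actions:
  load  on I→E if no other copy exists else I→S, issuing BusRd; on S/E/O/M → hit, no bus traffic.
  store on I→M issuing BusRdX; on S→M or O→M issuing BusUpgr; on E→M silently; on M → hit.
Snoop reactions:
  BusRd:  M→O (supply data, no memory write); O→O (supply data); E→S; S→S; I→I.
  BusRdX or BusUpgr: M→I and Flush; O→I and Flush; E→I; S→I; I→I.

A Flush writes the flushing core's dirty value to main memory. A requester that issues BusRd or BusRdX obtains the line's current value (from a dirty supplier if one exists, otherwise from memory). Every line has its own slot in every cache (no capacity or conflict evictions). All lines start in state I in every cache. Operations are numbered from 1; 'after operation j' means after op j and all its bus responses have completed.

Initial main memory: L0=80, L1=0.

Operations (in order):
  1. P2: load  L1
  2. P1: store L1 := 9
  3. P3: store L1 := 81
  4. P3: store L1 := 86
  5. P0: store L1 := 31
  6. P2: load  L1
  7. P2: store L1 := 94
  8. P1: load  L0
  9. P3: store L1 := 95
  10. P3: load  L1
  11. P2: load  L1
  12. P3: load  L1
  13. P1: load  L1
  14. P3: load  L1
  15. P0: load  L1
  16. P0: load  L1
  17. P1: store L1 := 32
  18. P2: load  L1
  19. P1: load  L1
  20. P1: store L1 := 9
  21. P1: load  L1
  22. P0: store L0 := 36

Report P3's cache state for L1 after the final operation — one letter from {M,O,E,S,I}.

state = I

  op1 P2: load  L1 → I/I/E/I on L1; bus BusRd; mem=0
  op2 P1: store L1 := 9 → I/M/I/I on L1; bus BusRdX; mem=0
  op3 P3: store L1 := 81 → I/I/I/M on L1; bus BusRdX Flush; mem=9
  op4 P3: store L1 := 86 → I/I/I/M on L1; bus (none); mem=9
  op5 P0: store L1 := 31 → M/I/I/I on L1; bus BusRdX Flush; mem=86
  op6 P2: load  L1 → O/I/S/I on L1; bus BusRd; mem=86
  op7 P2: store L1 := 94 → I/I/M/I on L1; bus BusUpgr Flush; mem=31
  op8 P1: load  L0 → I/E/I/I on L0; bus BusRd; mem=80
  op9 P3: store L1 := 95 → I/I/I/M on L1; bus BusRdX Flush; mem=94
  op10 P3: load  L1 → I/I/I/M on L1; bus (none); mem=94
  op11 P2: load  L1 → I/I/S/O on L1; bus BusRd; mem=94
  op12 P3: load  L1 → I/I/S/O on L1; bus (none); mem=94
  op13 P1: load  L1 → I/S/S/O on L1; bus BusRd; mem=94
  op14 P3: load  L1 → I/S/S/O on L1; bus (none); mem=94
  op15 P0: load  L1 → S/S/S/O on L1; bus BusRd; mem=94
  op16 P0: load  L1 → S/S/S/O on L1; bus (none); mem=94
  op17 P1: store L1 := 32 → I/M/I/I on L1; bus BusUpgr Flush; mem=95
  op18 P2: load  L1 → I/O/S/I on L1; bus BusRd; mem=95
  op19 P1: load  L1 → I/O/S/I on L1; bus (none); mem=95
  op20 P1: store L1 := 9 → I/M/I/I on L1; bus BusUpgr; mem=95
  op21 P1: load  L1 → I/M/I/I on L1; bus (none); mem=95
  op22 P0: store L0 := 36 → M/I/I/I on L0; bus BusRdX; mem=80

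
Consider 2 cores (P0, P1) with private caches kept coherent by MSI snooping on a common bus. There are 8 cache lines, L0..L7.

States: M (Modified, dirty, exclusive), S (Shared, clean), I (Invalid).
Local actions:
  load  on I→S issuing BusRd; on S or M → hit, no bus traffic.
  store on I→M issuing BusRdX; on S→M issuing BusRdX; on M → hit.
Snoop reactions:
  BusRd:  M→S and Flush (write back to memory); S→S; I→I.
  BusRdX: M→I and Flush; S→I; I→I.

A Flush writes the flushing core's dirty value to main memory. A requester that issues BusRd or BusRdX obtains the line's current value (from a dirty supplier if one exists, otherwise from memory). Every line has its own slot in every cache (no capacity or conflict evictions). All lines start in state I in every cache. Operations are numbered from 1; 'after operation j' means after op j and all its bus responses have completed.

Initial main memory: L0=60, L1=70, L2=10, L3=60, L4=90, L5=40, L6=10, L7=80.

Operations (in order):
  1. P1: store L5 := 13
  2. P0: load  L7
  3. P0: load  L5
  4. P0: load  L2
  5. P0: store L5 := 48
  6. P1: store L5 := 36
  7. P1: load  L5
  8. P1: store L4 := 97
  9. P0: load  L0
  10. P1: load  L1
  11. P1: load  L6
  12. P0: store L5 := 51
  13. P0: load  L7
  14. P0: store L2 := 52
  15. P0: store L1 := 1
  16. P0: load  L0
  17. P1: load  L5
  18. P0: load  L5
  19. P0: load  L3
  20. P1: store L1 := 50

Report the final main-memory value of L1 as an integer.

memory[L1] = 1

step 1: P1: store L5 := 13  ⟶  IM  (L5)  txn=BusRdX  M[L5]=40
step 2: P0: load  L7  ⟶  SI  (L7)  txn=BusRd  M[L7]=80
step 3: P0: load  L5  ⟶  SS  (L5)  txn=BusRd+Flush  M[L5]=13
step 4: P0: load  L2  ⟶  SI  (L2)  txn=BusRd  M[L2]=10
step 5: P0: store L5 := 48  ⟶  MI  (L5)  txn=BusRdX  M[L5]=13
step 6: P1: store L5 := 36  ⟶  IM  (L5)  txn=BusRdX+Flush  M[L5]=48
step 7: P1: load  L5  ⟶  IM  (L5)  txn=∅  M[L5]=48
step 8: P1: store L4 := 97  ⟶  IM  (L4)  txn=BusRdX  M[L4]=90
step 9: P0: load  L0  ⟶  SI  (L0)  txn=BusRd  M[L0]=60
step 10: P1: load  L1  ⟶  IS  (L1)  txn=BusRd  M[L1]=70
step 11: P1: load  L6  ⟶  IS  (L6)  txn=BusRd  M[L6]=10
step 12: P0: store L5 := 51  ⟶  MI  (L5)  txn=BusRdX+Flush  M[L5]=36
step 13: P0: load  L7  ⟶  SI  (L7)  txn=∅  M[L7]=80
step 14: P0: store L2 := 52  ⟶  MI  (L2)  txn=BusRdX  M[L2]=10
step 15: P0: store L1 := 1  ⟶  MI  (L1)  txn=BusRdX  M[L1]=70
step 16: P0: load  L0  ⟶  SI  (L0)  txn=∅  M[L0]=60
step 17: P1: load  L5  ⟶  SS  (L5)  txn=BusRd+Flush  M[L5]=51
step 18: P0: load  L5  ⟶  SS  (L5)  txn=∅  M[L5]=51
step 19: P0: load  L3  ⟶  SI  (L3)  txn=BusRd  M[L3]=60
step 20: P1: store L1 := 50  ⟶  IM  (L1)  txn=BusRdX+Flush  M[L1]=1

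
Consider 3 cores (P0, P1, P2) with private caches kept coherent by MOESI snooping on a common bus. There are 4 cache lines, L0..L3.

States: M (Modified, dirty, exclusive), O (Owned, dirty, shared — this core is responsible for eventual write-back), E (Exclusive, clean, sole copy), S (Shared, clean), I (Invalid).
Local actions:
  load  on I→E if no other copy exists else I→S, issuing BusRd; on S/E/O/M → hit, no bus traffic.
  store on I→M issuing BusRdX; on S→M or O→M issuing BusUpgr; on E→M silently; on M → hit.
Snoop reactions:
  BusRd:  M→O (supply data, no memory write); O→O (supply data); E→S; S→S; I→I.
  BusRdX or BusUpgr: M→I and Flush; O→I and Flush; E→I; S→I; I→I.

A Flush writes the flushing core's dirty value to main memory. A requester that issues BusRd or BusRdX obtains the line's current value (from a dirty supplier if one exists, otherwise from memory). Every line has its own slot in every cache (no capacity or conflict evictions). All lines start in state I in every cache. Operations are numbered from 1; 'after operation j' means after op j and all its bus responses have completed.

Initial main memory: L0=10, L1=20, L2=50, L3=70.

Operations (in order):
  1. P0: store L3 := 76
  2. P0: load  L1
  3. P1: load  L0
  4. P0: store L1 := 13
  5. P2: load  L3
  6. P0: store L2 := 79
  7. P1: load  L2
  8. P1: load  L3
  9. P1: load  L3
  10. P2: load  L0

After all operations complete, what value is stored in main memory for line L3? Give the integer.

1. P0: store L3 := 76  bus=[BusRdX]  L3: P0=M P1=I P2=I  mem[L3]=70
2. P0: load  L1  bus=[BusRd]  L1: P0=E P1=I P2=I  mem[L1]=20
3. P1: load  L0  bus=[BusRd]  L0: P0=I P1=E P2=I  mem[L0]=10
4. P0: store L1 := 13  bus=[-]  L1: P0=M P1=I P2=I  mem[L1]=20
5. P2: load  L3  bus=[BusRd]  L3: P0=O P1=I P2=S  mem[L3]=70
6. P0: store L2 := 79  bus=[BusRdX]  L2: P0=M P1=I P2=I  mem[L2]=50
7. P1: load  L2  bus=[BusRd]  L2: P0=O P1=S P2=I  mem[L2]=50
8. P1: load  L3  bus=[BusRd]  L3: P0=O P1=S P2=S  mem[L3]=70
9. P1: load  L3  bus=[-]  L3: P0=O P1=S P2=S  mem[L3]=70
10. P2: load  L0  bus=[BusRd]  L0: P0=I P1=S P2=S  mem[L0]=10

memory[L3] = 70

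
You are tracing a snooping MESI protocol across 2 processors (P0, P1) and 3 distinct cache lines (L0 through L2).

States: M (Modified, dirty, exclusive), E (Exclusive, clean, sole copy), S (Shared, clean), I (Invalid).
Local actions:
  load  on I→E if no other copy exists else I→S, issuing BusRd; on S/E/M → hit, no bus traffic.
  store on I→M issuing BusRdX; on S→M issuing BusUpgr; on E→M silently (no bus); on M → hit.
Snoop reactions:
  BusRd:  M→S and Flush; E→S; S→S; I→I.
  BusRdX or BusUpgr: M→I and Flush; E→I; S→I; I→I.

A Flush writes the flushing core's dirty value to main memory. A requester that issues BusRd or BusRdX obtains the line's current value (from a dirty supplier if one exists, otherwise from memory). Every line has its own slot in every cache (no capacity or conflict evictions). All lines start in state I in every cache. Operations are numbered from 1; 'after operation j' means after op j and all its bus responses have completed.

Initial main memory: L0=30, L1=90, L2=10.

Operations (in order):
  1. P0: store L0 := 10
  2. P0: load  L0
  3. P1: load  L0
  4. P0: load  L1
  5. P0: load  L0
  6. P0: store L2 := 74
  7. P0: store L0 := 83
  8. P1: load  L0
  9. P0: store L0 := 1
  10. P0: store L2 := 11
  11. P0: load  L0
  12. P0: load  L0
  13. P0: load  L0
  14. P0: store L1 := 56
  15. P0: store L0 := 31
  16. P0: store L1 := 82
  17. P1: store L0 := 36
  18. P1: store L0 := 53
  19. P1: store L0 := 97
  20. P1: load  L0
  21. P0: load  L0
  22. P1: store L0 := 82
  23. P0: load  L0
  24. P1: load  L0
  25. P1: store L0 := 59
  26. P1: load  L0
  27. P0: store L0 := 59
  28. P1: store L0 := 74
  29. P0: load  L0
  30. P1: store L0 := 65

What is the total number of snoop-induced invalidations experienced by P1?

  op1 P0: store L0 := 10 → M/I on L0; bus BusRdX; mem=30
  op2 P0: load  L0 → M/I on L0; bus (none); mem=30
  op3 P1: load  L0 → S/S on L0; bus BusRd Flush; mem=10
  op4 P0: load  L1 → E/I on L1; bus BusRd; mem=90
  op5 P0: load  L0 → S/S on L0; bus (none); mem=10
  op6 P0: store L2 := 74 → M/I on L2; bus BusRdX; mem=10
  op7 P0: store L0 := 83 → M/I on L0; bus BusUpgr; mem=10
  op8 P1: load  L0 → S/S on L0; bus BusRd Flush; mem=83
  op9 P0: store L0 := 1 → M/I on L0; bus BusUpgr; mem=83
  op10 P0: store L2 := 11 → M/I on L2; bus (none); mem=10
  op11 P0: load  L0 → M/I on L0; bus (none); mem=83
  op12 P0: load  L0 → M/I on L0; bus (none); mem=83
  op13 P0: load  L0 → M/I on L0; bus (none); mem=83
  op14 P0: store L1 := 56 → M/I on L1; bus (none); mem=90
  op15 P0: store L0 := 31 → M/I on L0; bus (none); mem=83
  op16 P0: store L1 := 82 → M/I on L1; bus (none); mem=90
  op17 P1: store L0 := 36 → I/M on L0; bus BusRdX Flush; mem=31
  op18 P1: store L0 := 53 → I/M on L0; bus (none); mem=31
  op19 P1: store L0 := 97 → I/M on L0; bus (none); mem=31
  op20 P1: load  L0 → I/M on L0; bus (none); mem=31
  op21 P0: load  L0 → S/S on L0; bus BusRd Flush; mem=97
  op22 P1: store L0 := 82 → I/M on L0; bus BusUpgr; mem=97
  op23 P0: load  L0 → S/S on L0; bus BusRd Flush; mem=82
  op24 P1: load  L0 → S/S on L0; bus (none); mem=82
  op25 P1: store L0 := 59 → I/M on L0; bus BusUpgr; mem=82
  op26 P1: load  L0 → I/M on L0; bus (none); mem=82
  op27 P0: store L0 := 59 → M/I on L0; bus BusRdX Flush; mem=59
  op28 P1: store L0 := 74 → I/M on L0; bus BusRdX Flush; mem=59
  op29 P0: load  L0 → S/S on L0; bus BusRd Flush; mem=74
  op30 P1: store L0 := 65 → I/M on L0; bus BusUpgr; mem=74

invalidations = 3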